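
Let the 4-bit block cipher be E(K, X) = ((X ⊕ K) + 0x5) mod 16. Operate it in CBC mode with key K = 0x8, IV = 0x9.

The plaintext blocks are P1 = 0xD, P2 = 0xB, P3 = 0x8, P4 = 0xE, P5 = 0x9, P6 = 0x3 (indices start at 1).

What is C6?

CBC encryption: C_i = E(K, P_i ⊕ C_{i−1}), with C_{0} = IV.
C1: P1 ⊕ 0x9 = 0x4; E(K, 0x4) = 0x1.
C2: P2 ⊕ 0x1 = 0xA; E(K, 0xA) = 0x7.
C3: P3 ⊕ 0x7 = 0xF; E(K, 0xF) = 0xC.
C4: P4 ⊕ 0xC = 0x2; E(K, 0x2) = 0xF.
C5: P5 ⊕ 0xF = 0x6; E(K, 0x6) = 0x3.
C6: P6 ⊕ 0x3 = 0x0; E(K, 0x0) = 0xD.

C6 = 0xD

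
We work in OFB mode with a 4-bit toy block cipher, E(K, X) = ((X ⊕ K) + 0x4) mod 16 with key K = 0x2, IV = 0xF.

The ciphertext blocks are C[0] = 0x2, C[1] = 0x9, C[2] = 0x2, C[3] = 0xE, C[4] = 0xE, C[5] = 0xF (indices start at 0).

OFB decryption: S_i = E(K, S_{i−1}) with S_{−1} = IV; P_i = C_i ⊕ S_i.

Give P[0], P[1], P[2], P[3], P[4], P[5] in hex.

P[0]: S = E(K, 0xF) = 0x1; 0x2 ⊕ 0x1 = 0x3.
P[1]: S = E(K, 0x1) = 0x7; 0x9 ⊕ 0x7 = 0xE.
P[2]: S = E(K, 0x7) = 0x9; 0x2 ⊕ 0x9 = 0xB.
P[3]: S = E(K, 0x9) = 0xF; 0xE ⊕ 0xF = 0x1.
P[4]: S = E(K, 0xF) = 0x1; 0xE ⊕ 0x1 = 0xF.
P[5]: S = E(K, 0x1) = 0x7; 0xF ⊕ 0x7 = 0x8.

P[0] = 0x3, P[1] = 0xE, P[2] = 0xB, P[3] = 0x1, P[4] = 0xF, P[5] = 0x8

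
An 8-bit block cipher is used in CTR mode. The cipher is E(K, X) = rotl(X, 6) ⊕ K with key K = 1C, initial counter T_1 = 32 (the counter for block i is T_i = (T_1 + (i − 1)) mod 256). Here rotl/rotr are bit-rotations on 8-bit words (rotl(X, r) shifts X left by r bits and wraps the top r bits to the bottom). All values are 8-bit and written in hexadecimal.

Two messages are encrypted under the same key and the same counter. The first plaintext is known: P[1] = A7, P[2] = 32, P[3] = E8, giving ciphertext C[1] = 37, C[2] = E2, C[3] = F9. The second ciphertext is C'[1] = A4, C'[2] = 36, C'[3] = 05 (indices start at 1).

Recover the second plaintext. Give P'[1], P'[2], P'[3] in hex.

In CTR with a reused counter, both messages share the same keystream S_i, so C_i ⊕ C'_i = P_i ⊕ P'_i and thus P'_i = P_i ⊕ C_i ⊕ C'_i.
P'[1]: A7 ⊕ 37 ⊕ A4 = 34.
P'[2]: 32 ⊕ E2 ⊕ 36 = E6.
P'[3]: E8 ⊕ F9 ⊕ 05 = 14.

P'[1] = 34, P'[2] = E6, P'[3] = 14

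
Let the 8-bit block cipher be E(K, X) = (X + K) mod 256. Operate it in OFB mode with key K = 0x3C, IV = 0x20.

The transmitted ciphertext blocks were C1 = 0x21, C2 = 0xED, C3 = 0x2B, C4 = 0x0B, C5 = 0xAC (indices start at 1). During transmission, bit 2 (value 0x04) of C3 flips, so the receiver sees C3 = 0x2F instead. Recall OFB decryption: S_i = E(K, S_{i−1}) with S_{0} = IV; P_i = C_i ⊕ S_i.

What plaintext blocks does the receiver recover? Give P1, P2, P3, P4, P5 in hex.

Only C3 changed, to 0x2F. In OFB, a change in C_i flips the same bit in P_i only; the keystream is unaffected. Decrypting the received ciphertext:
P1: S = E(K, 0x20) = 0x5C; 0x21 ⊕ 0x5C = 0x7D.
P2: S = E(K, 0x5C) = 0x98; 0xED ⊕ 0x98 = 0x75.
P3: S = E(K, 0x98) = 0xD4; 0x2F ⊕ 0xD4 = 0xFB.
P4: S = E(K, 0xD4) = 0x10; 0x0B ⊕ 0x10 = 0x1B.
P5: S = E(K, 0x10) = 0x4C; 0xAC ⊕ 0x4C = 0xE0.
Blocks that differ from the original plaintext: P3.

P1 = 0x7D, P2 = 0x75, P3 = 0xFB, P4 = 0x1B, P5 = 0xE0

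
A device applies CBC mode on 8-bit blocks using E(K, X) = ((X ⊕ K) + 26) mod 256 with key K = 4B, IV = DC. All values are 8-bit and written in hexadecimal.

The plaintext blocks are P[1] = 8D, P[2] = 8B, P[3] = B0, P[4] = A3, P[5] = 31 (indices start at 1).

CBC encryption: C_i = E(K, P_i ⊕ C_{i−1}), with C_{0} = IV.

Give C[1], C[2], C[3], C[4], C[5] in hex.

C[1]: P[1] ⊕ DC = 51; E(K, 51) = 40.
C[2]: P[2] ⊕ 40 = CB; E(K, CB) = A6.
C[3]: P[3] ⊕ A6 = 16; E(K, 16) = 83.
C[4]: P[4] ⊕ 83 = 20; E(K, 20) = 91.
C[5]: P[5] ⊕ 91 = A0; E(K, A0) = 11.

C[1] = 40, C[2] = A6, C[3] = 83, C[4] = 91, C[5] = 11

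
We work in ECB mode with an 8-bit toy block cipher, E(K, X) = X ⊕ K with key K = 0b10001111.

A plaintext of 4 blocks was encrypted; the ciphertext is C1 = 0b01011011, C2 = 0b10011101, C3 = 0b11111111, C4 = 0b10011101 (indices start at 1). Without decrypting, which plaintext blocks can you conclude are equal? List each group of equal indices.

ECB encrypts each block independently with the same key, so equal ciphertext blocks imply equal plaintext blocks.
C2 = C4 = 0b10011101, so P2 = P4.

P2 = P4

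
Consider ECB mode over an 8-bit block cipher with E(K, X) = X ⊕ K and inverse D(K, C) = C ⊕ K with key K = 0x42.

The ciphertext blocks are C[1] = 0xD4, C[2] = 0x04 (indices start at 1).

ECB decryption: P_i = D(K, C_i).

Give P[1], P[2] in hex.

P[1]: D(K, 0xD4) = 0x96.
P[2]: D(K, 0x04) = 0x46.

P[1] = 0x96, P[2] = 0x46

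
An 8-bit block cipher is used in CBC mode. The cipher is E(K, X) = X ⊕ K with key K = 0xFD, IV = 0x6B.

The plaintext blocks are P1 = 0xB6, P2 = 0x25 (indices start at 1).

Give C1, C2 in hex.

CBC encryption: C_i = E(K, P_i ⊕ C_{i−1}), with C_{0} = IV.
C1: P1 ⊕ 0x6B = 0xDD; E(K, 0xDD) = 0x20.
C2: P2 ⊕ 0x20 = 0x05; E(K, 0x05) = 0xF8.

C1 = 0x20, C2 = 0xF8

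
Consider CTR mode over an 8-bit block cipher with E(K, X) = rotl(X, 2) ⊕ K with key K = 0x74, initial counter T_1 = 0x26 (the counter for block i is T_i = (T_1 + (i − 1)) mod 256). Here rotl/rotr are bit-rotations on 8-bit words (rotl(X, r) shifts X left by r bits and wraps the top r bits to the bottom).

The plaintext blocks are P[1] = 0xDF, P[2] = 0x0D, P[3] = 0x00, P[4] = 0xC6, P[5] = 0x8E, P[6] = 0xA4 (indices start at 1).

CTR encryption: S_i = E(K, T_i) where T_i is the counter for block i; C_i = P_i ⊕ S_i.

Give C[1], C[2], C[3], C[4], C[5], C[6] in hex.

C[1]: T = 0x26, S = E(K, T) = 0xEC; 0xDF ⊕ 0xEC = 0x33.
C[2]: T = 0x27, S = E(K, T) = 0xE8; 0x0D ⊕ 0xE8 = 0xE5.
C[3]: T = 0x28, S = E(K, T) = 0xD4; 0x00 ⊕ 0xD4 = 0xD4.
C[4]: T = 0x29, S = E(K, T) = 0xD0; 0xC6 ⊕ 0xD0 = 0x16.
C[5]: T = 0x2A, S = E(K, T) = 0xDC; 0x8E ⊕ 0xDC = 0x52.
C[6]: T = 0x2B, S = E(K, T) = 0xD8; 0xA4 ⊕ 0xD8 = 0x7C.

C[1] = 0x33, C[2] = 0xE5, C[3] = 0xD4, C[4] = 0x16, C[5] = 0x52, C[6] = 0x7C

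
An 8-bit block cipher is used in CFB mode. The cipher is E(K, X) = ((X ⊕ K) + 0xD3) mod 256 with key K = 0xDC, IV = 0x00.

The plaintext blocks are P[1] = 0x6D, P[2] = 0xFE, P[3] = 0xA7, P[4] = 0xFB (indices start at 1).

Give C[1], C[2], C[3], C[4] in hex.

CFB encryption: C_i = P_i ⊕ E(K, C_{i−1}), with C_{0} = IV.
C[1]: E(K, 0x00) = 0xAF; 0x6D ⊕ 0xAF = 0xC2.
C[2]: E(K, 0xC2) = 0xF1; 0xFE ⊕ 0xF1 = 0x0F.
C[3]: E(K, 0x0F) = 0xA6; 0xA7 ⊕ 0xA6 = 0x01.
C[4]: E(K, 0x01) = 0xB0; 0xFB ⊕ 0xB0 = 0x4B.

C[1] = 0xC2, C[2] = 0x0F, C[3] = 0x01, C[4] = 0x4B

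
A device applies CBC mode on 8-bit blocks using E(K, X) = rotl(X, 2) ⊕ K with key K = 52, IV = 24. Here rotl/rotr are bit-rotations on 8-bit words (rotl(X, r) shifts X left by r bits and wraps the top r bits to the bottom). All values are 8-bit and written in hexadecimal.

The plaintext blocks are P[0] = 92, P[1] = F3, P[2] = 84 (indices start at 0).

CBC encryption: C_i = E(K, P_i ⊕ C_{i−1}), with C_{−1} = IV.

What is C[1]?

C[0]: P[0] ⊕ 24 = B6; E(K, B6) = 88.
C[1]: P[1] ⊕ 88 = 7B; E(K, 7B) = BF.

C[1] = BF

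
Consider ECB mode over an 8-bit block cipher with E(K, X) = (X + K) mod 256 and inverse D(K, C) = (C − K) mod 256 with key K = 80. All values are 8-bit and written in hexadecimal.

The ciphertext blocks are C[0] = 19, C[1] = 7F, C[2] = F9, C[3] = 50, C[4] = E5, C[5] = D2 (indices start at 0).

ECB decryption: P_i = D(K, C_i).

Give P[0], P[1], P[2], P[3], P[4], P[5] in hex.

P[0]: D(K, 19) = 99.
P[1]: D(K, 7F) = FF.
P[2]: D(K, F9) = 79.
P[3]: D(K, 50) = D0.
P[4]: D(K, E5) = 65.
P[5]: D(K, D2) = 52.

P[0] = 99, P[1] = FF, P[2] = 79, P[3] = D0, P[4] = 65, P[5] = 52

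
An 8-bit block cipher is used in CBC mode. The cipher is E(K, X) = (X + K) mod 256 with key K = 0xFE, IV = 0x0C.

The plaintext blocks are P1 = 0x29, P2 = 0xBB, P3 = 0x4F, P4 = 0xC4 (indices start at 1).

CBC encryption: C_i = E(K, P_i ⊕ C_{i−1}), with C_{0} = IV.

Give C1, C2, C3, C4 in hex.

C1 = 0x23, C2 = 0x96, C3 = 0xD7, C4 = 0x11

C1: P1 ⊕ 0x0C = 0x25; E(K, 0x25) = 0x23.
C2: P2 ⊕ 0x23 = 0x98; E(K, 0x98) = 0x96.
C3: P3 ⊕ 0x96 = 0xD9; E(K, 0xD9) = 0xD7.
C4: P4 ⊕ 0xD7 = 0x13; E(K, 0x13) = 0x11.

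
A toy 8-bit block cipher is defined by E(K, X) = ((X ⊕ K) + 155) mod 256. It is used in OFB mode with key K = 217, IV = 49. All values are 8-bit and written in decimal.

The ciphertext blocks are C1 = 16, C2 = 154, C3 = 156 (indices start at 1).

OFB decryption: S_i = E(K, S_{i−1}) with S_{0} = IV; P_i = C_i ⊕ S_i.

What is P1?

P1: S = E(K, 49) = 131; 16 ⊕ 131 = 147.

P1 = 147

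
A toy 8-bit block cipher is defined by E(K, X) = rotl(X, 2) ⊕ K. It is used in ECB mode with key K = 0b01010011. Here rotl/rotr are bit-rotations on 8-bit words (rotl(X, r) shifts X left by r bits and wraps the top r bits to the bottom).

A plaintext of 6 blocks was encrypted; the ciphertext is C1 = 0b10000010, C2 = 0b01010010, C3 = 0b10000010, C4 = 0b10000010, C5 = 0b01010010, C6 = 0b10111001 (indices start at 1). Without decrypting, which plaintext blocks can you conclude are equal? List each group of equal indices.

P1 = P3 = P4; P2 = P5

ECB encrypts each block independently with the same key, so equal ciphertext blocks imply equal plaintext blocks.
C1 = C3 = C4 = 0b10000010, so P1 = P3 = P4.
C2 = C5 = 0b01010010, so P2 = P5.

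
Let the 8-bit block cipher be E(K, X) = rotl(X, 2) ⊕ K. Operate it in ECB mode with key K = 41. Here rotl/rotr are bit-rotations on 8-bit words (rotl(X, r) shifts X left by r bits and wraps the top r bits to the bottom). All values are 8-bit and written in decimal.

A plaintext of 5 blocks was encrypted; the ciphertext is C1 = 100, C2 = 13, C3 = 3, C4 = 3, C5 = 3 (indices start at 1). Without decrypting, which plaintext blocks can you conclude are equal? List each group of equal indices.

ECB encrypts each block independently with the same key, so equal ciphertext blocks imply equal plaintext blocks.
C3 = C4 = C5 = 3, so P3 = P4 = P5.

P3 = P4 = P5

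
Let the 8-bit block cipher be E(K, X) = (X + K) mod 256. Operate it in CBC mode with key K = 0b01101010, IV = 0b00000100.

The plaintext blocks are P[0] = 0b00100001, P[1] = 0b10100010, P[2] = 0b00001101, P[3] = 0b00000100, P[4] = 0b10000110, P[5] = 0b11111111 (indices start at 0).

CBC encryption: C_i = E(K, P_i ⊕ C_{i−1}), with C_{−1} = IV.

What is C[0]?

C[0]: P[0] ⊕ 0b00000100 = 0b00100101; E(K, 0b00100101) = 0b10001111.

C[0] = 0b10001111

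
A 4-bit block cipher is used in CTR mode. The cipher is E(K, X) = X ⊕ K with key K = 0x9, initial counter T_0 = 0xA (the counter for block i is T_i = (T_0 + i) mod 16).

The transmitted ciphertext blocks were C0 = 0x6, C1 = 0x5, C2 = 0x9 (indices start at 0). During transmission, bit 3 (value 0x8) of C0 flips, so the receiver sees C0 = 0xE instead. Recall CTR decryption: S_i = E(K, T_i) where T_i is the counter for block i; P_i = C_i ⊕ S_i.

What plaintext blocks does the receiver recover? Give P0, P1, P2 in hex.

Only C0 changed, to 0xE. In CTR, a change in C_i flips the same bit in P_i only; the keystream is unaffected. Decrypting the received ciphertext:
P0: T = 0xA, S = E(K, T) = 0x3; 0xE ⊕ 0x3 = 0xD.
P1: T = 0xB, S = E(K, T) = 0x2; 0x5 ⊕ 0x2 = 0x7.
P2: T = 0xC, S = E(K, T) = 0x5; 0x9 ⊕ 0x5 = 0xC.
Blocks that differ from the original plaintext: P0.

P0 = 0xD, P1 = 0x7, P2 = 0xC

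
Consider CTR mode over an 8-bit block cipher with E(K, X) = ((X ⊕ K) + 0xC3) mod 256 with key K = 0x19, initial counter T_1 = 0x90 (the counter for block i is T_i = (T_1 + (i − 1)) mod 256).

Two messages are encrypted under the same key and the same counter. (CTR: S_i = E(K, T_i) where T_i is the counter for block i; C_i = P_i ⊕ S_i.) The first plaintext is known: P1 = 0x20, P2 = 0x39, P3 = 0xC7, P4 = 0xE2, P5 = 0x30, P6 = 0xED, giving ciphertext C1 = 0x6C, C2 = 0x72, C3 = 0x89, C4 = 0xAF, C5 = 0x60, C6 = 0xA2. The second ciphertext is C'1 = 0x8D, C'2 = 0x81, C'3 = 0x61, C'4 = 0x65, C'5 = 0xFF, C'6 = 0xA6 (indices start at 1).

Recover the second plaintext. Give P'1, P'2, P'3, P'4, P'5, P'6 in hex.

P'1 = 0xC1, P'2 = 0xCA, P'3 = 0x2F, P'4 = 0x28, P'5 = 0xAF, P'6 = 0xE9

In CTR with a reused counter, both messages share the same keystream S_i, so C_i ⊕ C'_i = P_i ⊕ P'_i and thus P'_i = P_i ⊕ C_i ⊕ C'_i.
P'1: 0x20 ⊕ 0x6C ⊕ 0x8D = 0xC1.
P'2: 0x39 ⊕ 0x72 ⊕ 0x81 = 0xCA.
P'3: 0xC7 ⊕ 0x89 ⊕ 0x61 = 0x2F.
P'4: 0xE2 ⊕ 0xAF ⊕ 0x65 = 0x28.
P'5: 0x30 ⊕ 0x60 ⊕ 0xFF = 0xAF.
P'6: 0xED ⊕ 0xA2 ⊕ 0xA6 = 0xE9.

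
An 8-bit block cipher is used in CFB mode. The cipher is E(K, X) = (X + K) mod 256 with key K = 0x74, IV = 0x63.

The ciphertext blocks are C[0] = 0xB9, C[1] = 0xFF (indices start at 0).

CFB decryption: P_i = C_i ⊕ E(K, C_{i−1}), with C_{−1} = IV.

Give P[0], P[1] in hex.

P[0]: E(K, 0x63) = 0xD7; 0xB9 ⊕ 0xD7 = 0x6E.
P[1]: E(K, 0xB9) = 0x2D; 0xFF ⊕ 0x2D = 0xD2.

P[0] = 0x6E, P[1] = 0xD2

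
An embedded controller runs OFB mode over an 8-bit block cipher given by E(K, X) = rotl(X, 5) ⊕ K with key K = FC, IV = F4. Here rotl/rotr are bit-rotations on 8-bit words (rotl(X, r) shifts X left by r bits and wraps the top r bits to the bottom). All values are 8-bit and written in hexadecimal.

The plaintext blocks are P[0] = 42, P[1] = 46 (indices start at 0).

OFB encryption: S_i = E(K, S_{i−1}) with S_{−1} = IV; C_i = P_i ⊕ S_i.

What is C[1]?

C[0]: S = E(K, F4) = 62; 42 ⊕ 62 = 20.
C[1]: S = E(K, 62) = B0; 46 ⊕ B0 = F6.

C[1] = F6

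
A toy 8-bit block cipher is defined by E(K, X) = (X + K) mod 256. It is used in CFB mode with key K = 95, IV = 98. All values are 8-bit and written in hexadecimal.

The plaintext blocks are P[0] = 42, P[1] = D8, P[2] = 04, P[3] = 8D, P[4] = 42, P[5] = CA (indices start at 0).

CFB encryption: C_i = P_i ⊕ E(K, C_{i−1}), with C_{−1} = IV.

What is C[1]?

C[0]: E(K, 98) = 2D; 42 ⊕ 2D = 6F.
C[1]: E(K, 6F) = 04; D8 ⊕ 04 = DC.

C[1] = DC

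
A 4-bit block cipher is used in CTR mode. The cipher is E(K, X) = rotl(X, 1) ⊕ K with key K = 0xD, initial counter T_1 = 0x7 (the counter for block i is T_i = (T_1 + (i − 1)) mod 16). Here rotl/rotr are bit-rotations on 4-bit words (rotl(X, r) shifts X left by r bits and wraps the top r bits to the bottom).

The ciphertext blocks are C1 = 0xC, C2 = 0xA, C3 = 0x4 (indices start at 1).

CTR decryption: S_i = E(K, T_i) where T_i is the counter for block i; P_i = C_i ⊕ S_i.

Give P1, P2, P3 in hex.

P1 = 0xF, P2 = 0x6, P3 = 0xA

P1: T = 0x7, S = E(K, T) = 0x3; 0xC ⊕ 0x3 = 0xF.
P2: T = 0x8, S = E(K, T) = 0xC; 0xA ⊕ 0xC = 0x6.
P3: T = 0x9, S = E(K, T) = 0xE; 0x4 ⊕ 0xE = 0xA.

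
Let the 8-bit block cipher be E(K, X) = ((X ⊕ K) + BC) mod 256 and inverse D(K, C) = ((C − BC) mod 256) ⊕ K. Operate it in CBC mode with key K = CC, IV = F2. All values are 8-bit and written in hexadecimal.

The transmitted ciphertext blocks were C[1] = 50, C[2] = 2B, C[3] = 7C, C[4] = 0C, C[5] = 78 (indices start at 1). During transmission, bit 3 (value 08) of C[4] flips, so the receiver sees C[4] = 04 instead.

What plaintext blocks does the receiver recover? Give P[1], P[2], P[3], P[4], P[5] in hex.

P[1] = AA, P[2] = F3, P[3] = 27, P[4] = F8, P[5] = 74

CBC decryption: P_i = D(K, C_i) ⊕ C_{i−1}, with C_{0} = IV.
Only C[4] changed, to 04. In CBC, a change in C_i garbles P_i and flips the same bit in P_{i+1}. Decrypting the received ciphertext:
P[1]: D(K, 50) = 58; 58 ⊕ F2 = AA.
P[2]: D(K, 2B) = A3; A3 ⊕ 50 = F3.
P[3]: D(K, 7C) = 0C; 0C ⊕ 2B = 27.
P[4]: D(K, 04) = 84; 84 ⊕ 7C = F8.
P[5]: D(K, 78) = 70; 70 ⊕ 04 = 74.
Blocks that differ from the original plaintext: P[4], P[5].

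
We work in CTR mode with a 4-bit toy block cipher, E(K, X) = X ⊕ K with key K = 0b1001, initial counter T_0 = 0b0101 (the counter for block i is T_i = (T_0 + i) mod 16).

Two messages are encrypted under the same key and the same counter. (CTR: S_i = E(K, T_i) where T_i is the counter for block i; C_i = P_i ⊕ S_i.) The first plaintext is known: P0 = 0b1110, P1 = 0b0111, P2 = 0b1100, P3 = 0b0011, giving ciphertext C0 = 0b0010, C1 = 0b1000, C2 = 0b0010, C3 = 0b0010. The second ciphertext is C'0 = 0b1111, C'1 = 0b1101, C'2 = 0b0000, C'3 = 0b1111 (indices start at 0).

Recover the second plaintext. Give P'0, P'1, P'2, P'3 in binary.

P'0 = 0b0011, P'1 = 0b0010, P'2 = 0b1110, P'3 = 0b1110

In CTR with a reused counter, both messages share the same keystream S_i, so C_i ⊕ C'_i = P_i ⊕ P'_i and thus P'_i = P_i ⊕ C_i ⊕ C'_i.
P'0: 0b1110 ⊕ 0b0010 ⊕ 0b1111 = 0b0011.
P'1: 0b0111 ⊕ 0b1000 ⊕ 0b1101 = 0b0010.
P'2: 0b1100 ⊕ 0b0010 ⊕ 0b0000 = 0b1110.
P'3: 0b0011 ⊕ 0b0010 ⊕ 0b1111 = 0b1110.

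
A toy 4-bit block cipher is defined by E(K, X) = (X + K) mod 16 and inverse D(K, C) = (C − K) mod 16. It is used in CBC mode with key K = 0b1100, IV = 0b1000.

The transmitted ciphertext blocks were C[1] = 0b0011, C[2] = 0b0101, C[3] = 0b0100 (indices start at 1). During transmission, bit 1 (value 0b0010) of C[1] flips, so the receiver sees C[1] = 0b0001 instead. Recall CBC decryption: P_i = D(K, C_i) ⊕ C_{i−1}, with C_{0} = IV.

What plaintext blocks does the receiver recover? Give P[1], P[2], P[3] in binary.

P[1] = 0b1101, P[2] = 0b1000, P[3] = 0b1101

Only C[1] changed, to 0b0001. In CBC, a change in C_i garbles P_i and flips the same bit in P_{i+1}. Decrypting the received ciphertext:
P[1]: D(K, 0b0001) = 0b0101; 0b0101 ⊕ 0b1000 = 0b1101.
P[2]: D(K, 0b0101) = 0b1001; 0b1001 ⊕ 0b0001 = 0b1000.
P[3]: D(K, 0b0100) = 0b1000; 0b1000 ⊕ 0b0101 = 0b1101.
Blocks that differ from the original plaintext: P[1], P[2].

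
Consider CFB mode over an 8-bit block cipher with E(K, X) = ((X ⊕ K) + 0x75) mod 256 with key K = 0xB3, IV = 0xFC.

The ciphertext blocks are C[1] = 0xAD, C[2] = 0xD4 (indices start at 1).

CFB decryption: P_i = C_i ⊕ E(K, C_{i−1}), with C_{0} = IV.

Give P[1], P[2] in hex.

P[1]: E(K, 0xFC) = 0xC4; 0xAD ⊕ 0xC4 = 0x69.
P[2]: E(K, 0xAD) = 0x93; 0xD4 ⊕ 0x93 = 0x47.

P[1] = 0x69, P[2] = 0x47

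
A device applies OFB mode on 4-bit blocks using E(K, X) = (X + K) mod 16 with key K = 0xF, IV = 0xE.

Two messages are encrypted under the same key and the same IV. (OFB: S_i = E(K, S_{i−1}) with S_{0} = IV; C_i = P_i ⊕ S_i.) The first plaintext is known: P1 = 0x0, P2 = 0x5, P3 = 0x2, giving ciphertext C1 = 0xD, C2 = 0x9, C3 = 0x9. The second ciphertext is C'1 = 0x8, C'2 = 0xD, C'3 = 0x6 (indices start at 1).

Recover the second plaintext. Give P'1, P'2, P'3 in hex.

In OFB with a reused IV, both messages share the same keystream S_i, so C_i ⊕ C'_i = P_i ⊕ P'_i and thus P'_i = P_i ⊕ C_i ⊕ C'_i.
P'1: 0x0 ⊕ 0xD ⊕ 0x8 = 0x5.
P'2: 0x5 ⊕ 0x9 ⊕ 0xD = 0x1.
P'3: 0x2 ⊕ 0x9 ⊕ 0x6 = 0xD.

P'1 = 0x5, P'2 = 0x1, P'3 = 0xD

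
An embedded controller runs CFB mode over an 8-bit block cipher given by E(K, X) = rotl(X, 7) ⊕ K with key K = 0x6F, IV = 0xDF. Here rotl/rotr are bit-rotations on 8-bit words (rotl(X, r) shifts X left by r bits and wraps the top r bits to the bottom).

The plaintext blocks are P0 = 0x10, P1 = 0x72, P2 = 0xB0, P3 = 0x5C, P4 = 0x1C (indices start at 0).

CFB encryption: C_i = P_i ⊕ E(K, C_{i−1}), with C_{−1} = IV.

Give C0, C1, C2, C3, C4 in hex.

C0: E(K, 0xDF) = 0x80; 0x10 ⊕ 0x80 = 0x90.
C1: E(K, 0x90) = 0x27; 0x72 ⊕ 0x27 = 0x55.
C2: E(K, 0x55) = 0xC5; 0xB0 ⊕ 0xC5 = 0x75.
C3: E(K, 0x75) = 0xD5; 0x5C ⊕ 0xD5 = 0x89.
C4: E(K, 0x89) = 0xAB; 0x1C ⊕ 0xAB = 0xB7.

C0 = 0x90, C1 = 0x55, C2 = 0x75, C3 = 0x89, C4 = 0xB7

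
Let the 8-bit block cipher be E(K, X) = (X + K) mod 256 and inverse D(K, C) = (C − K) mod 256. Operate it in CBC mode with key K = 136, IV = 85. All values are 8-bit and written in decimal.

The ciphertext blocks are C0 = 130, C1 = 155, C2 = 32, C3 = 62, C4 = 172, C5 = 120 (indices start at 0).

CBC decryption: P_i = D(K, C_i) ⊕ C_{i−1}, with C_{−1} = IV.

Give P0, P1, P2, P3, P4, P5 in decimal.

P0: D(K, 130) = 250; 250 ⊕ 85 = 175.
P1: D(K, 155) = 19; 19 ⊕ 130 = 145.
P2: D(K, 32) = 152; 152 ⊕ 155 = 3.
P3: D(K, 62) = 182; 182 ⊕ 32 = 150.
P4: D(K, 172) = 36; 36 ⊕ 62 = 26.
P5: D(K, 120) = 240; 240 ⊕ 172 = 92.

P0 = 175, P1 = 145, P2 = 3, P3 = 150, P4 = 26, P5 = 92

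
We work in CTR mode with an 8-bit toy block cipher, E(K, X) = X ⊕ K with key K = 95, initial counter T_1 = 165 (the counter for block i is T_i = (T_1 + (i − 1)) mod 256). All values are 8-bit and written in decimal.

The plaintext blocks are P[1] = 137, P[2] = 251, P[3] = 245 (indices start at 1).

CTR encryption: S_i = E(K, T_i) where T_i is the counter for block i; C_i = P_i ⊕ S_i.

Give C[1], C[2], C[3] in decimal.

C[1]: T = 165, S = E(K, T) = 250; 137 ⊕ 250 = 115.
C[2]: T = 166, S = E(K, T) = 249; 251 ⊕ 249 = 2.
C[3]: T = 167, S = E(K, T) = 248; 245 ⊕ 248 = 13.

C[1] = 115, C[2] = 2, C[3] = 13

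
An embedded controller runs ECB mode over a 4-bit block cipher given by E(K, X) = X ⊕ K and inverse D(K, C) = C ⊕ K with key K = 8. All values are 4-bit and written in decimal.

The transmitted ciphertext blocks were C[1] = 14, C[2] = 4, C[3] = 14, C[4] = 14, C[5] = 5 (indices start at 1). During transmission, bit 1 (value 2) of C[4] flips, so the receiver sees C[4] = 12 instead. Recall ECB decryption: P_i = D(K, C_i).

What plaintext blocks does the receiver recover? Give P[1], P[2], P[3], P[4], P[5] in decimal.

P[1] = 6, P[2] = 12, P[3] = 6, P[4] = 4, P[5] = 13

Only C[4] changed, to 12. In ECB, a change in C_i affects only P_i. Decrypting the received ciphertext:
P[1]: D(K, 14) = 6.
P[2]: D(K, 4) = 12.
P[3]: D(K, 14) = 6.
P[4]: D(K, 12) = 4.
P[5]: D(K, 5) = 13.
Blocks that differ from the original plaintext: P[4].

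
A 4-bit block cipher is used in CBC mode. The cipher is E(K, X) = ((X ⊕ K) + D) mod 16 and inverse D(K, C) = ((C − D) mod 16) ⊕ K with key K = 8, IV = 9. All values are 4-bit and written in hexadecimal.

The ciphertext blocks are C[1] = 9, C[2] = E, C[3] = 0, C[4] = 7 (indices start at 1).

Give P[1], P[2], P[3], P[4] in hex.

P[1] = D, P[2] = 0, P[3] = 5, P[4] = 2

CBC decryption: P_i = D(K, C_i) ⊕ C_{i−1}, with C_{0} = IV.
P[1]: D(K, 9) = 4; 4 ⊕ 9 = D.
P[2]: D(K, E) = 9; 9 ⊕ 9 = 0.
P[3]: D(K, 0) = B; B ⊕ E = 5.
P[4]: D(K, 7) = 2; 2 ⊕ 0 = 2.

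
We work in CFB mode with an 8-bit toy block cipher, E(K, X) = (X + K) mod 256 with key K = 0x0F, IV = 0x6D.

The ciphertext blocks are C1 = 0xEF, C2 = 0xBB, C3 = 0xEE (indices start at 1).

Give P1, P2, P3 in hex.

P1 = 0x93, P2 = 0x45, P3 = 0x24

CFB decryption: P_i = C_i ⊕ E(K, C_{i−1}), with C_{0} = IV.
P1: E(K, 0x6D) = 0x7C; 0xEF ⊕ 0x7C = 0x93.
P2: E(K, 0xEF) = 0xFE; 0xBB ⊕ 0xFE = 0x45.
P3: E(K, 0xBB) = 0xCA; 0xEE ⊕ 0xCA = 0x24.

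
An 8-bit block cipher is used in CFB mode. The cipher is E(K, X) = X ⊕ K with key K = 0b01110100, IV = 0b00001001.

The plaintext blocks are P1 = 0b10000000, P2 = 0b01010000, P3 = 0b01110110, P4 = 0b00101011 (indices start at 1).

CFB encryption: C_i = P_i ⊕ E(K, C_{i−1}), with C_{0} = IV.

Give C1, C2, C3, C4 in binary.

C1: E(K, 0b00001001) = 0b01111101; 0b10000000 ⊕ 0b01111101 = 0b11111101.
C2: E(K, 0b11111101) = 0b10001001; 0b01010000 ⊕ 0b10001001 = 0b11011001.
C3: E(K, 0b11011001) = 0b10101101; 0b01110110 ⊕ 0b10101101 = 0b11011011.
C4: E(K, 0b11011011) = 0b10101111; 0b00101011 ⊕ 0b10101111 = 0b10000100.

C1 = 0b11111101, C2 = 0b11011001, C3 = 0b11011011, C4 = 0b10000100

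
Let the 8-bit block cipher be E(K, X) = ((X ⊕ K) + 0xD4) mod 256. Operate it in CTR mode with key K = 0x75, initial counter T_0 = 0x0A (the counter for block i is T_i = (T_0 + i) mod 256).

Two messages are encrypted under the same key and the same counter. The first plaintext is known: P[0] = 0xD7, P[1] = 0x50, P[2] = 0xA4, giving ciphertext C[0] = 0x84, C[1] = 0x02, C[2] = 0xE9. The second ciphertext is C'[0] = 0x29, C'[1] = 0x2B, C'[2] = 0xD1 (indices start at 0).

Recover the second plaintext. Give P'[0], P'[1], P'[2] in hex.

P'[0] = 0x7A, P'[1] = 0x79, P'[2] = 0x9C

In CTR with a reused counter, both messages share the same keystream S_i, so C_i ⊕ C'_i = P_i ⊕ P'_i and thus P'_i = P_i ⊕ C_i ⊕ C'_i.
P'[0]: 0xD7 ⊕ 0x84 ⊕ 0x29 = 0x7A.
P'[1]: 0x50 ⊕ 0x02 ⊕ 0x2B = 0x79.
P'[2]: 0xA4 ⊕ 0xE9 ⊕ 0xD1 = 0x9C.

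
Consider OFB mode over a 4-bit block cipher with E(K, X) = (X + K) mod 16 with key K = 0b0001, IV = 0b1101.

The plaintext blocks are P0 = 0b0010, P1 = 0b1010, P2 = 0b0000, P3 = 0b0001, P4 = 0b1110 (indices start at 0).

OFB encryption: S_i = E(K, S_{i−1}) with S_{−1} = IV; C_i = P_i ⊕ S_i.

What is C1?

C0: S = E(K, 0b1101) = 0b1110; 0b0010 ⊕ 0b1110 = 0b1100.
C1: S = E(K, 0b1110) = 0b1111; 0b1010 ⊕ 0b1111 = 0b0101.

C1 = 0b0101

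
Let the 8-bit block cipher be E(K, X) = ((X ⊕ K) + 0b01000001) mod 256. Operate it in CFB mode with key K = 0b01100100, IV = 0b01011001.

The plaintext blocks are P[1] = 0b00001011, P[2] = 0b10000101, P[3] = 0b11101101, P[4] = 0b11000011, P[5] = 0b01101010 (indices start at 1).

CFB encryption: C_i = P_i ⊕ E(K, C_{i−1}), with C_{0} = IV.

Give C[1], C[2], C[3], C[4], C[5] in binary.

C[1]: E(K, 0b01011001) = 0b01111110; 0b00001011 ⊕ 0b01111110 = 0b01110101.
C[2]: E(K, 0b01110101) = 0b01010010; 0b10000101 ⊕ 0b01010010 = 0b11010111.
C[3]: E(K, 0b11010111) = 0b11110100; 0b11101101 ⊕ 0b11110100 = 0b00011001.
C[4]: E(K, 0b00011001) = 0b10111110; 0b11000011 ⊕ 0b10111110 = 0b01111101.
C[5]: E(K, 0b01111101) = 0b01011010; 0b01101010 ⊕ 0b01011010 = 0b00110000.

C[1] = 0b01110101, C[2] = 0b11010111, C[3] = 0b00011001, C[4] = 0b01111101, C[5] = 0b00110000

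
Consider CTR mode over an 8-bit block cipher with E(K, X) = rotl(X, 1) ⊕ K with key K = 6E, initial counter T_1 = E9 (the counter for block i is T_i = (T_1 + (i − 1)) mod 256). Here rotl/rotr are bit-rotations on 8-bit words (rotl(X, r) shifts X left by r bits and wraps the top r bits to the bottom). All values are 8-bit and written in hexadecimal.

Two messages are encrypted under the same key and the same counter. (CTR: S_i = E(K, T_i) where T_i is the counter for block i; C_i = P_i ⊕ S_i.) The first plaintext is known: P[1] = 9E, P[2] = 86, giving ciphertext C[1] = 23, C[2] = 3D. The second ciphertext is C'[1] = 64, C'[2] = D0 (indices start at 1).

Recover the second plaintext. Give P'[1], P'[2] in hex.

In CTR with a reused counter, both messages share the same keystream S_i, so C_i ⊕ C'_i = P_i ⊕ P'_i and thus P'_i = P_i ⊕ C_i ⊕ C'_i.
P'[1]: 9E ⊕ 23 ⊕ 64 = D9.
P'[2]: 86 ⊕ 3D ⊕ D0 = 6B.

P'[1] = D9, P'[2] = 6B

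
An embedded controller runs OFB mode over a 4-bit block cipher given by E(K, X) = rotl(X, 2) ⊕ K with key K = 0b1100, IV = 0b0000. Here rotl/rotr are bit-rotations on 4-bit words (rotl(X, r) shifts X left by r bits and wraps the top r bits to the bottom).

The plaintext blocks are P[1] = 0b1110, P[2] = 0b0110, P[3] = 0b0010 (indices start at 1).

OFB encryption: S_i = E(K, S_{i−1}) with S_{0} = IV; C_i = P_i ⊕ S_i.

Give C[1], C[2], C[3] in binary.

C[1]: S = E(K, 0b0000) = 0b1100; 0b1110 ⊕ 0b1100 = 0b0010.
C[2]: S = E(K, 0b1100) = 0b1111; 0b0110 ⊕ 0b1111 = 0b1001.
C[3]: S = E(K, 0b1111) = 0b0011; 0b0010 ⊕ 0b0011 = 0b0001.

C[1] = 0b0010, C[2] = 0b1001, C[3] = 0b0001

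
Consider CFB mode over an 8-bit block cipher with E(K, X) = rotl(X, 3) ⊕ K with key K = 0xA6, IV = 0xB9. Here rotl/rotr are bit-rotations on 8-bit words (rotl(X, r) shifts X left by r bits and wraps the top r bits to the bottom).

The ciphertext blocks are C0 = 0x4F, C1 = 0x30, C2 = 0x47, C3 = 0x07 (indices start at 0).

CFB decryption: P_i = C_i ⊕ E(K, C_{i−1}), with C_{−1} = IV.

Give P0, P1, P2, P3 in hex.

P0 = 0x24, P1 = 0xEC, P2 = 0x60, P3 = 0x9B

P0: E(K, 0xB9) = 0x6B; 0x4F ⊕ 0x6B = 0x24.
P1: E(K, 0x4F) = 0xDC; 0x30 ⊕ 0xDC = 0xEC.
P2: E(K, 0x30) = 0x27; 0x47 ⊕ 0x27 = 0x60.
P3: E(K, 0x47) = 0x9C; 0x07 ⊕ 0x9C = 0x9B.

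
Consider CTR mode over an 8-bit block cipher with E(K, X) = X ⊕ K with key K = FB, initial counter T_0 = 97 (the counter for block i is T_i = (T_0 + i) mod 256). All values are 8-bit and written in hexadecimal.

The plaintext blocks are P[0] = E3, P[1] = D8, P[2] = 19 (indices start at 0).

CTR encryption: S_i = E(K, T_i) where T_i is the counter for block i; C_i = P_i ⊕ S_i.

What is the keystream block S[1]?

C[0]: T = 97, S = E(K, T) = 6C; E3 ⊕ 6C = 8F.
C[1]: T = 98, S = E(K, T) = 63; D8 ⊕ 63 = BB.
So S[1] = 63.

63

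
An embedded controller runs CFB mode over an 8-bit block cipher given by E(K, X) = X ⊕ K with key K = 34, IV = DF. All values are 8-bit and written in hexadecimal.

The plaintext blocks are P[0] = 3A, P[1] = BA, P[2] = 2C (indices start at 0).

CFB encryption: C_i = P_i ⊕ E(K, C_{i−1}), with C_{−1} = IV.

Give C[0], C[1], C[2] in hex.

C[0]: E(K, DF) = EB; 3A ⊕ EB = D1.
C[1]: E(K, D1) = E5; BA ⊕ E5 = 5F.
C[2]: E(K, 5F) = 6B; 2C ⊕ 6B = 47.

C[0] = D1, C[1] = 5F, C[2] = 47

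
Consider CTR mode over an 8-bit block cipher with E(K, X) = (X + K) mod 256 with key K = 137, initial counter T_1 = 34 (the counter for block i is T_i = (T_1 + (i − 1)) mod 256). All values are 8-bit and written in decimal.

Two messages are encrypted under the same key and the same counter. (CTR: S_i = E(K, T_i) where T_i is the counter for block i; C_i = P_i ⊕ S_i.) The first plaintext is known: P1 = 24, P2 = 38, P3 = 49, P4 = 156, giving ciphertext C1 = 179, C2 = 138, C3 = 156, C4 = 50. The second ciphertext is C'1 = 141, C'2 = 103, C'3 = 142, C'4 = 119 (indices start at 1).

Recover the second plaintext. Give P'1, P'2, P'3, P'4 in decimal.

In CTR with a reused counter, both messages share the same keystream S_i, so C_i ⊕ C'_i = P_i ⊕ P'_i and thus P'_i = P_i ⊕ C_i ⊕ C'_i.
P'1: 24 ⊕ 179 ⊕ 141 = 38.
P'2: 38 ⊕ 138 ⊕ 103 = 203.
P'3: 49 ⊕ 156 ⊕ 142 = 35.
P'4: 156 ⊕ 50 ⊕ 119 = 217.

P'1 = 38, P'2 = 203, P'3 = 35, P'4 = 217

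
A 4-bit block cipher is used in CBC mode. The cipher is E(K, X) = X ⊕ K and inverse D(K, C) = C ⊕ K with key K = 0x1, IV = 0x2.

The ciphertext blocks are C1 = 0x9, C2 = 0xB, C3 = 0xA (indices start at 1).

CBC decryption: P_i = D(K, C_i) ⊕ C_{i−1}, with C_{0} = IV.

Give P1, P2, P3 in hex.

P1: D(K, 0x9) = 0x8; 0x8 ⊕ 0x2 = 0xA.
P2: D(K, 0xB) = 0xA; 0xA ⊕ 0x9 = 0x3.
P3: D(K, 0xA) = 0xB; 0xB ⊕ 0xB = 0x0.

P1 = 0xA, P2 = 0x3, P3 = 0x0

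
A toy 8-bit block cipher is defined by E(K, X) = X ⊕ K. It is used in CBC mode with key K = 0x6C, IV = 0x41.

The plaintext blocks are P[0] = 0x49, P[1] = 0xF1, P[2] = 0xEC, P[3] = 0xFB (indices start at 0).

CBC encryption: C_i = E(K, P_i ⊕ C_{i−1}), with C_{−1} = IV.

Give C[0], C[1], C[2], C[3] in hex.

C[0]: P[0] ⊕ 0x41 = 0x08; E(K, 0x08) = 0x64.
C[1]: P[1] ⊕ 0x64 = 0x95; E(K, 0x95) = 0xF9.
C[2]: P[2] ⊕ 0xF9 = 0x15; E(K, 0x15) = 0x79.
C[3]: P[3] ⊕ 0x79 = 0x82; E(K, 0x82) = 0xEE.

C[0] = 0x64, C[1] = 0xF9, C[2] = 0x79, C[3] = 0xEE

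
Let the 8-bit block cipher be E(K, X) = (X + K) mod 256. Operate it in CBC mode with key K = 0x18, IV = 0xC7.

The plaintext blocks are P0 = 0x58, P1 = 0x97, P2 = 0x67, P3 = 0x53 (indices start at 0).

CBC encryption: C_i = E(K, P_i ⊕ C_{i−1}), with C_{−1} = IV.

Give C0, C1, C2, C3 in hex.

C0 = 0xB7, C1 = 0x38, C2 = 0x77, C3 = 0x3C

C0: P0 ⊕ 0xC7 = 0x9F; E(K, 0x9F) = 0xB7.
C1: P1 ⊕ 0xB7 = 0x20; E(K, 0x20) = 0x38.
C2: P2 ⊕ 0x38 = 0x5F; E(K, 0x5F) = 0x77.
C3: P3 ⊕ 0x77 = 0x24; E(K, 0x24) = 0x3C.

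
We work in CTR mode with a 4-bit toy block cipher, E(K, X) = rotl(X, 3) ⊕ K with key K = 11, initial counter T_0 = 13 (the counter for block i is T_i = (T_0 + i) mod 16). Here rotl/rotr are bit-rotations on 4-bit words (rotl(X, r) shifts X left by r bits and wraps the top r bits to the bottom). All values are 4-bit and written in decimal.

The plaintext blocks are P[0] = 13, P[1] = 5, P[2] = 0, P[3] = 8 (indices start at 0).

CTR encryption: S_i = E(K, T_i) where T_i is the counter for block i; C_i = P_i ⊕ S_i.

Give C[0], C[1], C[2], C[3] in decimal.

C[0]: T = 13, S = E(K, T) = 5; 13 ⊕ 5 = 8.
C[1]: T = 14, S = E(K, T) = 12; 5 ⊕ 12 = 9.
C[2]: T = 15, S = E(K, T) = 4; 0 ⊕ 4 = 4.
C[3]: T = 0, S = E(K, T) = 11; 8 ⊕ 11 = 3.

C[0] = 8, C[1] = 9, C[2] = 4, C[3] = 3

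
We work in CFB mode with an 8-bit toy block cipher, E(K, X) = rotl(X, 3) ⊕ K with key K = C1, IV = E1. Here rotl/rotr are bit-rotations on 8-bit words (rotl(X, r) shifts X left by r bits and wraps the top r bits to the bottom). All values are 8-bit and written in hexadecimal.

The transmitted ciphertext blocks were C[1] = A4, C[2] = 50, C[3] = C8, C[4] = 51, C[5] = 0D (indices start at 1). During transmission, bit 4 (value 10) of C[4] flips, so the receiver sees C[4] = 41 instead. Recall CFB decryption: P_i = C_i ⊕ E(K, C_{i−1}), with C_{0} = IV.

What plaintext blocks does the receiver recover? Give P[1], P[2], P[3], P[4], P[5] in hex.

Only C[4] changed, to 41. In CFB, a change in C_i flips the same bit in P_i and garbles P_{i+1}. Decrypting the received ciphertext:
P[1]: E(K, E1) = CE; A4 ⊕ CE = 6A.
P[2]: E(K, A4) = E4; 50 ⊕ E4 = B4.
P[3]: E(K, 50) = 43; C8 ⊕ 43 = 8B.
P[4]: E(K, C8) = 87; 41 ⊕ 87 = C6.
P[5]: E(K, 41) = CB; 0D ⊕ CB = C6.
Blocks that differ from the original plaintext: P[4], P[5].

P[1] = 6A, P[2] = B4, P[3] = 8B, P[4] = C6, P[5] = C6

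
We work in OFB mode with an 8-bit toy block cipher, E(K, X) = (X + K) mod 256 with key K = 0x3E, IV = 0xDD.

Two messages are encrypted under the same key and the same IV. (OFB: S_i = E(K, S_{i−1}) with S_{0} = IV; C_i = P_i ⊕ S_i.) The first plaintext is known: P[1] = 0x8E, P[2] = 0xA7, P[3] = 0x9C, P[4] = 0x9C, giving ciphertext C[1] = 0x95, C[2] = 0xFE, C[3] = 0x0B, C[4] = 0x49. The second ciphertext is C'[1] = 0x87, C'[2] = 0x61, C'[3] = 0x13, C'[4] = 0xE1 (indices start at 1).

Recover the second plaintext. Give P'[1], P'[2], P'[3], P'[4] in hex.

In OFB with a reused IV, both messages share the same keystream S_i, so C_i ⊕ C'_i = P_i ⊕ P'_i and thus P'_i = P_i ⊕ C_i ⊕ C'_i.
P'[1]: 0x8E ⊕ 0x95 ⊕ 0x87 = 0x9C.
P'[2]: 0xA7 ⊕ 0xFE ⊕ 0x61 = 0x38.
P'[3]: 0x9C ⊕ 0x0B ⊕ 0x13 = 0x84.
P'[4]: 0x9C ⊕ 0x49 ⊕ 0xE1 = 0x34.

P'[1] = 0x9C, P'[2] = 0x38, P'[3] = 0x84, P'[4] = 0x34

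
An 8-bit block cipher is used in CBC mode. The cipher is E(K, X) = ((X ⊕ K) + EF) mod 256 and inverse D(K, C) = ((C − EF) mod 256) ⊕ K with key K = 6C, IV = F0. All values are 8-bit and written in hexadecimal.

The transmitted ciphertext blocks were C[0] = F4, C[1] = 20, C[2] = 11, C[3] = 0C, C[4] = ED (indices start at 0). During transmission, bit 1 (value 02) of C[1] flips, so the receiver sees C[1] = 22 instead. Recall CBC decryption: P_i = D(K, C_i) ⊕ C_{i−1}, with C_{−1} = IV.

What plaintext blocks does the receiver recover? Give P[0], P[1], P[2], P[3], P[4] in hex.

P[0] = 99, P[1] = AB, P[2] = 6C, P[3] = 60, P[4] = 9E

Only C[1] changed, to 22. In CBC, a change in C_i garbles P_i and flips the same bit in P_{i+1}. Decrypting the received ciphertext:
P[0]: D(K, F4) = 69; 69 ⊕ F0 = 99.
P[1]: D(K, 22) = 5F; 5F ⊕ F4 = AB.
P[2]: D(K, 11) = 4E; 4E ⊕ 22 = 6C.
P[3]: D(K, 0C) = 71; 71 ⊕ 11 = 60.
P[4]: D(K, ED) = 92; 92 ⊕ 0C = 9E.
Blocks that differ from the original plaintext: P[1], P[2].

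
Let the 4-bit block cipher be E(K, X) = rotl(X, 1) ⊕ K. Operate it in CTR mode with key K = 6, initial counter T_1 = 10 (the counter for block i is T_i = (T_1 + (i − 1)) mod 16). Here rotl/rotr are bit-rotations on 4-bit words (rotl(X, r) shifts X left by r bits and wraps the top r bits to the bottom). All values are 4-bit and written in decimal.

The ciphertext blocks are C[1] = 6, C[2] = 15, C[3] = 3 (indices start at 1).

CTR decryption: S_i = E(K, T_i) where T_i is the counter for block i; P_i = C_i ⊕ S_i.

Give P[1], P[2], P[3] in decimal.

P[1]: T = 10, S = E(K, T) = 3; 6 ⊕ 3 = 5.
P[2]: T = 11, S = E(K, T) = 1; 15 ⊕ 1 = 14.
P[3]: T = 12, S = E(K, T) = 15; 3 ⊕ 15 = 12.

P[1] = 5, P[2] = 14, P[3] = 12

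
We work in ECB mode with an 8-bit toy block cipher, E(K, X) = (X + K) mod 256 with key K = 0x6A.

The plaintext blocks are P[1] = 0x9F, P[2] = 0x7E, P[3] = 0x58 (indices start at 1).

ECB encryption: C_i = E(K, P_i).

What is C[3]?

C[3]: E(K, 0x58) = 0xC2.

C[3] = 0xC2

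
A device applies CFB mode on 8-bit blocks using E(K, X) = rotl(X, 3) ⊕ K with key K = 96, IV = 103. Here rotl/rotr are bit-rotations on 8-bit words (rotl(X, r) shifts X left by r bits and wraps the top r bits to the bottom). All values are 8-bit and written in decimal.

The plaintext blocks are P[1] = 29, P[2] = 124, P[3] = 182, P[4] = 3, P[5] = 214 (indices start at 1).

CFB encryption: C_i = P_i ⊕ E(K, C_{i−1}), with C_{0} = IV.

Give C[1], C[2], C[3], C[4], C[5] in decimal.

C[1]: E(K, 103) = 91; 29 ⊕ 91 = 70.
C[2]: E(K, 70) = 82; 124 ⊕ 82 = 46.
C[3]: E(K, 46) = 17; 182 ⊕ 17 = 167.
C[4]: E(K, 167) = 93; 3 ⊕ 93 = 94.
C[5]: E(K, 94) = 146; 214 ⊕ 146 = 68.

C[1] = 70, C[2] = 46, C[3] = 167, C[4] = 94, C[5] = 68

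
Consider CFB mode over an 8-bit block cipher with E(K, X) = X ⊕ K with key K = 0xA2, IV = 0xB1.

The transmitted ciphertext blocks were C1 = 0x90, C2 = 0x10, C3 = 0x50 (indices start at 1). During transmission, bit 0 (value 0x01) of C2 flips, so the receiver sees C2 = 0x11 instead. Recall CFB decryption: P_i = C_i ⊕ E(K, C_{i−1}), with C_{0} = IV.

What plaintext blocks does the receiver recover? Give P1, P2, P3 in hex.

P1 = 0x83, P2 = 0x23, P3 = 0xE3

Only C2 changed, to 0x11. In CFB, a change in C_i flips the same bit in P_i and garbles P_{i+1}. Decrypting the received ciphertext:
P1: E(K, 0xB1) = 0x13; 0x90 ⊕ 0x13 = 0x83.
P2: E(K, 0x90) = 0x32; 0x11 ⊕ 0x32 = 0x23.
P3: E(K, 0x11) = 0xB3; 0x50 ⊕ 0xB3 = 0xE3.
Blocks that differ from the original plaintext: P2, P3.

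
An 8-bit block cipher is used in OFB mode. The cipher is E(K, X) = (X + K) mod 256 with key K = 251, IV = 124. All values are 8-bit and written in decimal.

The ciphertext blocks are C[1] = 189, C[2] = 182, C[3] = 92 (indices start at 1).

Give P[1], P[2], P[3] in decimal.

OFB decryption: S_i = E(K, S_{i−1}) with S_{0} = IV; P_i = C_i ⊕ S_i.
P[1]: S = E(K, 124) = 119; 189 ⊕ 119 = 202.
P[2]: S = E(K, 119) = 114; 182 ⊕ 114 = 196.
P[3]: S = E(K, 114) = 109; 92 ⊕ 109 = 49.

P[1] = 202, P[2] = 196, P[3] = 49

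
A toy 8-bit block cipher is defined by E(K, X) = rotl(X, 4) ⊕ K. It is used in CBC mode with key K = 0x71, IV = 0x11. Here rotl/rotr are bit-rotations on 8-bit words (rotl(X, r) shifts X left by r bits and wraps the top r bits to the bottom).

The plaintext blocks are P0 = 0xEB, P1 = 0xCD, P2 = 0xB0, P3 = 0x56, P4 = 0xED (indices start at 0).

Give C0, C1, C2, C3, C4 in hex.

C0 = 0xDE, C1 = 0x40, C2 = 0x7E, C3 = 0xF3, C4 = 0x90

CBC encryption: C_i = E(K, P_i ⊕ C_{i−1}), with C_{−1} = IV.
C0: P0 ⊕ 0x11 = 0xFA; E(K, 0xFA) = 0xDE.
C1: P1 ⊕ 0xDE = 0x13; E(K, 0x13) = 0x40.
C2: P2 ⊕ 0x40 = 0xF0; E(K, 0xF0) = 0x7E.
C3: P3 ⊕ 0x7E = 0x28; E(K, 0x28) = 0xF3.
C4: P4 ⊕ 0xF3 = 0x1E; E(K, 0x1E) = 0x90.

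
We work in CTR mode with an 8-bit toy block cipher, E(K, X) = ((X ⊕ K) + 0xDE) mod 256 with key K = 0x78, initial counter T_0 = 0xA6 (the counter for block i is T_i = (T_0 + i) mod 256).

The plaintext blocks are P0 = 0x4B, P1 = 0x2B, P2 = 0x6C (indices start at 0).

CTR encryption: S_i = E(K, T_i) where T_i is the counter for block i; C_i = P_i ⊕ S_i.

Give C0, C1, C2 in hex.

C0 = 0xF7, C1 = 0x96, C2 = 0xC2

C0: T = 0xA6, S = E(K, T) = 0xBC; 0x4B ⊕ 0xBC = 0xF7.
C1: T = 0xA7, S = E(K, T) = 0xBD; 0x2B ⊕ 0xBD = 0x96.
C2: T = 0xA8, S = E(K, T) = 0xAE; 0x6C ⊕ 0xAE = 0xC2.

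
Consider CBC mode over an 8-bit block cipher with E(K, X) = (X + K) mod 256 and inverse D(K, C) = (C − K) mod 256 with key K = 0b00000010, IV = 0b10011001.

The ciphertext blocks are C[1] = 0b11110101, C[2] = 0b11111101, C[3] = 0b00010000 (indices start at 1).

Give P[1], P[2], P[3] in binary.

CBC decryption: P_i = D(K, C_i) ⊕ C_{i−1}, with C_{0} = IV.
P[1]: D(K, 0b11110101) = 0b11110011; 0b11110011 ⊕ 0b10011001 = 0b01101010.
P[2]: D(K, 0b11111101) = 0b11111011; 0b11111011 ⊕ 0b11110101 = 0b00001110.
P[3]: D(K, 0b00010000) = 0b00001110; 0b00001110 ⊕ 0b11111101 = 0b11110011.

P[1] = 0b01101010, P[2] = 0b00001110, P[3] = 0b11110011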